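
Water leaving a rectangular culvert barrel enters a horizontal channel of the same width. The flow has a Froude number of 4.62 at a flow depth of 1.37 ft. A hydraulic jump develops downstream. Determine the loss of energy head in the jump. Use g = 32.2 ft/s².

ΔE = 7.30 ft

Fr₁ = 4.62 (given).
From the momentum equation for a rectangular channel, y₂/y₁ = ½[√(1 + 8Fr₁²) − 1] = ½[√171.8 − 1] = 6.05.
y₂ = 6.05 × 1.37 = 8.29 ft.
V₁ = Fr₁·√(g·y₁) = 4.62×√(32.2×1.37) = 30.7 ft/s; q = V₁·y₁ = 42.0 ft²/s. V₂ = q/y₂ = 42.0/8.29 = 5.07 ft/s. E₁ = y₁ + V₁²/2g = 16.0 ft; E₂ = y₂ + V₂²/2g = 8.69 ft. ΔE = E₁ − E₂ = 7.30 ft.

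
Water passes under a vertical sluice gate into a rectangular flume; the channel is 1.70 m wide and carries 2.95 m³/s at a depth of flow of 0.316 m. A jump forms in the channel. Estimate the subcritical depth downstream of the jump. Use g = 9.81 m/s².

q = Q/b = 2.95/1.70 = 1.74 m²/s; V₁ = q/y₁ = 5.49 m/s. Fr₁ = V₁/√(g·y₁) = 3.12.
Bélanger equation: y₂/y₁ = ½[√(1 + 8Fr₁²) − 1] = ½[√78.82 − 1] = 3.94.
y₂ = 3.94 × 0.316 = 1.24 m.

y₂ = 1.24 m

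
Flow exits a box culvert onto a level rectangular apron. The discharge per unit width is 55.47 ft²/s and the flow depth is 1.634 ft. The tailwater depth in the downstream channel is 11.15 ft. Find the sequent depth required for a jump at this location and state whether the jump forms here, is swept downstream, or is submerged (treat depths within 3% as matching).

V₁ = q/y₁ = 55.47/1.634 = 33.95 ft/s. Fr₁ = V₁/√(g·y₁) = 33.95/√(32.2×1.634) = 4.680.
From the momentum equation for a rectangular channel, y₂/y₁ = ½[√(1 + 8Fr₁²) − 1] = ½[√176.22 − 1] = 6.137.
y₂ = 6.137 × 1.634 = 10.03 ft.
Tailwater y_tw = 11.15 ft: y_tw > y₂, so the jump is submerged.

y₂ = 10.03 ft; the jump is submerged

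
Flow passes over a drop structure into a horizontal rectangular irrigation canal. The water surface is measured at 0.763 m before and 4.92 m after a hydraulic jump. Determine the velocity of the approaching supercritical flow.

For a rectangular channel the momentum equation gives q² = ½·g·y₁·y₂·(y₁ + y₂) = ½×9.81×0.763×4.92×5.68 = 105.
q = √105 = 10.2 m²/s.
V₁ = q/y₁ = 10.2/0.763 = 13.4 m/s.

V₁ = 13.4 m/s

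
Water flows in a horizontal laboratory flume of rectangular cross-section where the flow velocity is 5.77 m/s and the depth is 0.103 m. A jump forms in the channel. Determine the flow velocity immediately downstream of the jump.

Fr₁ = V₁/√(g·y₁) = 5.77/√(9.81×0.103) = 5.74.
From the momentum equation for a rectangular channel, y₂/y₁ = ½[√(1 + 8Fr₁²) − 1] = ½[√264.6 − 1] = 7.63.
y₂ = 7.63 × 0.103 = 0.786 m.
q = V₁·y₁ = 5.77 × 0.103 = 0.594 m²/s.
V₂ = q/y₂ = 0.594/0.786 = 0.756 m/s.

V₂ = 0.756 m/s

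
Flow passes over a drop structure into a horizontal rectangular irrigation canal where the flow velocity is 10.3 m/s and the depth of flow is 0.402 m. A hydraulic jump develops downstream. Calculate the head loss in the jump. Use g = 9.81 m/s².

ΔE = 2.94 m

Fr₁ = V₁/√(g·y₁) = 10.3/√(9.81×0.402) = 5.19.
Conjugate-depth relation: y₂/y₁ = ½[√(1 + 8Fr₁²) − 1] = ½[√216.2 − 1] = 6.85.
y₂ = 6.85 × 0.402 = 2.75 m.
Head loss: ΔE = (y₂ − y₁)³/(4y₁y₂) = (2.75 − 0.402)³/(4×0.402×2.75) = 13.0/4.43 = 2.94 m.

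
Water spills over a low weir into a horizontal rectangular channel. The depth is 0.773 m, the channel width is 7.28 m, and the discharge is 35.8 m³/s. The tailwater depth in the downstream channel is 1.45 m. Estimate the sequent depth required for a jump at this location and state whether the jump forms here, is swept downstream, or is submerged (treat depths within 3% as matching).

y₂ = 2.17 m; the jump is swept downstream

q = Q/b = 35.8/7.28 = 4.92 m²/s; V₁ = q/y₁ = 6.36 m/s. Fr₁ = V₁/√(g·y₁) = 2.31.
Sequent-depth ratio: y₂/y₁ = ½[√(1 + 8Fr₁²) − 1] = ½[√43.70 − 1] = 2.81.
y₂ = 2.81 × 0.773 = 2.17 m.
Tailwater y_tw = 1.45 m: y_tw < y₂, so the jump is swept downstream.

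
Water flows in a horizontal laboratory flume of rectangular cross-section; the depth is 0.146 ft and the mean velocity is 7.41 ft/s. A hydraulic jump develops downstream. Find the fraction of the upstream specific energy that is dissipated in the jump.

Fr₁ = V₁/√(g·y₁) = 7.41/√(32.2×0.146) = 3.42.
By Bélanger, y₂/y₁ = ½[√(1 + 8Fr₁²) − 1] = ½[√94.44 − 1] = 4.36.
y₂ = 4.36 × 0.146 = 0.636 ft.
E₁ = y₁ + V₁²/2g = 0.999 ft. ΔE = (y₂ − y₁)³/(4y₁y₂) = 0.317 ft. ΔE/E₁ = 0.317/0.999 = 0.318.

ΔE/E₁ = 0.318 (31.8%)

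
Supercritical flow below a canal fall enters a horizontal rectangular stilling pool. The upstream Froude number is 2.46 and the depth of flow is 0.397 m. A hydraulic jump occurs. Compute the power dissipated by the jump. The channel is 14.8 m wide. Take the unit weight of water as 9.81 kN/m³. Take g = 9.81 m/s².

P = 75.3 kW

Fr₁ = 2.46 (given).
From the momentum equation for a rectangular channel, y₂/y₁ = ½[√(1 + 8Fr₁²) − 1] = ½[√49.41 − 1] = 3.01.
y₂ = 3.01 × 0.397 = 1.20 m.
V₁ = Fr₁·√(g·y₁) = 2.46×√(9.81×0.397) = 4.85 m/s; q = V₁·y₁ = 1.93 m²/s. V₂ = q/y₂ = 1.93/1.20 = 1.61 m/s. E₁ = y₁ + V₁²/2g = 1.60 m; E₂ = y₂ + V₂²/2g = 1.33 m. ΔE = E₁ − E₂ = 0.269 m.
Q = q·b = 1.93 × 14.8 = 28.5 m³/s. P = γ·Q·ΔE = 9.81 × 28.5 × 0.269 = 75.3 kW.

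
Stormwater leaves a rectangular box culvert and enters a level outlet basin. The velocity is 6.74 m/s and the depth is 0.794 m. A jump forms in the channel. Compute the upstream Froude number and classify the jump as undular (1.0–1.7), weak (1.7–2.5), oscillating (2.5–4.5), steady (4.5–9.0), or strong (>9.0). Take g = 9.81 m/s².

Fr₁ = 2.41; weak jump

Fr₁ = V₁/√(g·y₁) = 6.74/√(9.81×0.794) = 2.41.
Fr₁ = 2.41 lies in the weak range.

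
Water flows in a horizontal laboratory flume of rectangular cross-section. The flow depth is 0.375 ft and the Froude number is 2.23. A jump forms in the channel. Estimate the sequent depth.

y₂ = 1.01 ft

Fr₁ = 2.23 (given).
Bélanger equation: y₂/y₁ = ½[√(1 + 8Fr₁²) − 1] = ½[√40.78 − 1] = 2.69.
y₂ = 2.69 × 0.375 = 1.01 ft.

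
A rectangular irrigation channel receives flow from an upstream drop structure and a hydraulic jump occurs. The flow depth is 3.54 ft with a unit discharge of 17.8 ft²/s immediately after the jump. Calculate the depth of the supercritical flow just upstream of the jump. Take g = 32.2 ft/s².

V₂ = q/y₂ = 17.8/3.54 = 5.03 ft/s; Fr₂ = V₂/√(g·y₂) = 0.471.
Applying the sequent-depth relation in reverse, y₁/y₂ = ½[√(1 + 8Fr₂²) − 1] = ½[√2.774 − 1] = 0.333.
y₁ = 0.333 × 3.54 = 1.18 ft.

y₁ = 1.18 ft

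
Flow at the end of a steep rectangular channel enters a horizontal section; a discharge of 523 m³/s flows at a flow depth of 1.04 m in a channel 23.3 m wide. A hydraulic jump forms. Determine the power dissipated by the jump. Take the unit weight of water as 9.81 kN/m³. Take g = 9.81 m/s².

q = Q/b = 523/23.3 = 22.4 m²/s; V₁ = q/y₁ = 21.6 m/s. Fr₁ = V₁/√(g·y₁) = 6.76.
Bélanger equation: y₂/y₁ = ½[√(1 + 8Fr₁²) − 1] = ½[√366.3 − 1] = 9.07.
y₂ = 9.07 × 1.04 = 9.43 m.
Head loss: ΔE = (y₂ − y₁)³/(4y₁y₂) = (9.43 − 1.04)³/(4×1.04×9.43) = 591/39.2 = 15.1 m.
P = γ·Q·ΔE = 9.81 × 523 × 15.1 = 77277 kW.

P = 77277 kW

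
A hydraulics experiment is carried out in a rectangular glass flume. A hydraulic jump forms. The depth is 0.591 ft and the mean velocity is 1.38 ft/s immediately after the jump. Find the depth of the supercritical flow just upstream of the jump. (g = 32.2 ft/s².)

y₁ = 0.101 ft

Fr₂ = V₂/√(g·y₂) = 1.38/√(32.2×0.591) = 0.316.
The Bélanger relation is symmetric: y₁/y₂ = ½[√(1 + 8Fr₂²) − 1] = ½[√1.801 − 1] = 0.171.
y₁ = 0.171 × 0.591 = 0.101 ft.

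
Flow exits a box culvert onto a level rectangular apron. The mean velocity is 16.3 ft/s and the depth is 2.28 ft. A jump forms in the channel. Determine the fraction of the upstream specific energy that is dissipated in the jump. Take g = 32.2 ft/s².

Fr₁ = V₁/√(g·y₁) = 16.3/√(32.2×2.28) = 1.90.
Sequent-depth ratio: y₂/y₁ = ½[√(1 + 8Fr₁²) − 1] = ½[√29.95 − 1] = 2.24.
y₂ = 2.24 × 2.28 = 5.10 ft.
E₁ = y₁ + V₁²/2g = 6.41 ft. ΔE = (y₂ − y₁)³/(4y₁y₂) = 0.482 ft. ΔE/E₁ = 0.482/6.41 = 0.0752.

ΔE/E₁ = 0.0752 (7.52%)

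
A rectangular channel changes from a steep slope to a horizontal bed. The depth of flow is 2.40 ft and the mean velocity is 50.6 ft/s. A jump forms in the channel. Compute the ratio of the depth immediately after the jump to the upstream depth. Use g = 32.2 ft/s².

y₂/y₁ = 7.66

Fr₁ = V₁/√(g·y₁) = 50.6/√(32.2×2.40) = 5.76.
Conjugate-depth relation: y₂/y₁ = ½[√(1 + 8Fr₁²) − 1] = ½[√266.0 − 1] = 7.66.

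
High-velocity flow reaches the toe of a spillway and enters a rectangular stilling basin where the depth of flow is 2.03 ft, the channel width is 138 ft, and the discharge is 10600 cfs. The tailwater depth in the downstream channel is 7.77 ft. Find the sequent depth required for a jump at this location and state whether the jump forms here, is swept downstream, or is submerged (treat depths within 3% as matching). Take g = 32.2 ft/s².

q = Q/b = 10600/138 = 76.8 ft²/s; V₁ = q/y₁ = 37.8 ft/s. Fr₁ = V₁/√(g·y₁) = 4.68.
Sequent-depth ratio: y₂/y₁ = ½[√(1 + 8Fr₁²) − 1] = ½[√176.2 − 1] = 6.14.
y₂ = 6.14 × 2.03 = 12.5 ft.
Tailwater y_tw = 7.77 ft: y_tw < y₂, so the jump is swept downstream.

y₂ = 12.5 ft; the jump is swept downstream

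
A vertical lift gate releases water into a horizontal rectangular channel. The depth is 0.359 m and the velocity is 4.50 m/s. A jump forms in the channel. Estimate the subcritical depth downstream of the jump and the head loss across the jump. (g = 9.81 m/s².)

Fr₁ = V₁/√(g·y₁) = 4.50/√(9.81×0.359) = 2.40.
Conjugate-depth relation: y₂/y₁ = ½[√(1 + 8Fr₁²) − 1] = ½[√47.00 − 1] = 2.93.
y₂ = 2.93 × 0.359 = 1.05 m.
q = V₁·y₁ = 4.50 × 0.359 = 1.62 m²/s. V₂ = q/y₂ = 1.62/1.05 = 1.54 m/s. E₁ = y₁ + V₁²/2g = 1.39 m; E₂ = y₂ + V₂²/2g = 1.17 m. ΔE = E₁ − E₂ = 0.220 m.

y₂ = 1.05 m; ΔE = 0.220 m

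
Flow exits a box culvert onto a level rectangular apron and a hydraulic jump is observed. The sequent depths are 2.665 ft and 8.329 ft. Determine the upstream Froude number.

Fr₁ = 2.539

For a rectangular channel the momentum equation gives q² = ½·g·y₁·y₂·(y₁ + y₂) = ½×32.2×2.665×8.329×10.99 = 3929.
q = √3929 = 62.68 ft²/s.
V₁ = q/y₁ = 23.52 ft/s; Fr₁ = V₁/√(g·y₁) = 2.539.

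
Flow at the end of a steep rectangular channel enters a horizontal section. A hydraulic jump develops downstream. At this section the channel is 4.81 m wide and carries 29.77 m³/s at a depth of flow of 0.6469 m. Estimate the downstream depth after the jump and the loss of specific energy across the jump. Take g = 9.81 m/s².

y₂ = 3.166 m; ΔE = 1.951 m

q = Q/b = 29.77/4.81 = 6.189 m²/s; V₁ = q/y₁ = 9.567 m/s. Fr₁ = V₁/√(g·y₁) = 3.798.
Bélanger equation: y₂/y₁ = ½[√(1 + 8Fr₁²) − 1] = ½[√116.39 − 1] = 4.894.
y₂ = 4.894 × 0.6469 = 3.166 m.
Head loss: ΔE = (y₂ − y₁)³/(4y₁y₂) = (3.166 − 0.6469)³/(4×0.6469×3.166) = 15.99/8.193 = 1.951 m.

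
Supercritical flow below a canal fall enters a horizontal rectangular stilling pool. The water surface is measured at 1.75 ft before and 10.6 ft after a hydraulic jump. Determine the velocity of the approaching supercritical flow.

V₁ = 34.7 ft/s

For a rectangular channel the momentum equation gives q² = ½·g·y₁·y₂·(y₁ + y₂) = ½×32.2×1.75×10.6×12.3 = 3688.
q = √3688 = 60.7 ft²/s.
V₁ = q/y₁ = 60.7/1.75 = 34.7 ft/s.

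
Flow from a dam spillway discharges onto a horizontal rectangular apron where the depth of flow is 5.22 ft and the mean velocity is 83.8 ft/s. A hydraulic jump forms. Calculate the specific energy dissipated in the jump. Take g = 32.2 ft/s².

ΔE = 67.6 ft

Fr₁ = V₁/√(g·y₁) = 83.8/√(32.2×5.22) = 6.46.
Sequent-depth ratio: y₂/y₁ = ½[√(1 + 8Fr₁²) − 1] = ½[√335.2 − 1] = 8.65.
y₂ = 8.65 × 5.22 = 45.2 ft.
Head loss: ΔE = (y₂ − y₁)³/(4y₁y₂) = (45.2 − 5.22)³/(4×5.22×45.2) = 63797/943 = 67.6 ft.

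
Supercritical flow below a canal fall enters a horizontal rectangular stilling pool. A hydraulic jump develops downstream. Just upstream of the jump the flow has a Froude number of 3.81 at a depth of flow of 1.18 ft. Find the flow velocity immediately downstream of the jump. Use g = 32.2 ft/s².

V₂ = 4.78 ft/s

Fr₁ = 3.81 (given).
Bélanger equation: y₂/y₁ = ½[√(1 + 8Fr₁²) − 1] = ½[√117.1 − 1] = 4.91.
y₂ = 4.91 × 1.18 = 5.80 ft.
V₁ = Fr₁·√(g·y₁) = 3.81×√(32.2×1.18) = 23.5 ft/s; q = V₁·y₁ = 27.7 ft²/s.
V₂ = q/y₂ = 27.7/5.80 = 4.78 ft/s.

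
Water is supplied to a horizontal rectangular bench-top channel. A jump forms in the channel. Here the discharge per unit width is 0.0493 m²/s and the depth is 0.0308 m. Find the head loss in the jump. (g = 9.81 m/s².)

ΔE = 0.0392 m

V₁ = q/y₁ = 0.0493/0.0308 = 1.60 m/s. Fr₁ = V₁/√(g·y₁) = 1.60/√(9.81×0.0308) = 2.91.
Bélanger equation: y₂/y₁ = ½[√(1 + 8Fr₁²) − 1] = ½[√68.84 − 1] = 3.65.
y₂ = 3.65 × 0.0308 = 0.112 m.
Head loss: ΔE = (y₂ − y₁)³/(4y₁y₂) = (0.112 − 0.0308)³/(4×0.0308×0.112) = 0.000543/0.0138 = 0.0392 m.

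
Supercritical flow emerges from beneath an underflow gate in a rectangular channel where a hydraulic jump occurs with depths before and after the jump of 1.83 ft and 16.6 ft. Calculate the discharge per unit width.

For a rectangular channel the momentum equation gives q² = ½·g·y₁·y₂·(y₁ + y₂) = ½×32.2×1.83×16.6×18.4 = 9014.
q = √9014 = 94.9 ft²/s.

q = 94.9 ft²/s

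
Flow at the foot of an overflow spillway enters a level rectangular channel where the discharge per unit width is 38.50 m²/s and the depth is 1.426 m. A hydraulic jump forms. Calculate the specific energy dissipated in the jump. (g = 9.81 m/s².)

ΔE = 24.32 m

V₁ = q/y₁ = 38.50/1.426 = 27.00 m/s. Fr₁ = V₁/√(g·y₁) = 27.00/√(9.81×1.426) = 7.218.
Conjugate-depth relation: y₂/y₁ = ½[√(1 + 8Fr₁²) − 1] = ½[√417.85 − 1] = 9.721.
y₂ = 9.721 × 1.426 = 13.86 m.
V₂ = q/y₂ = 38.50/13.86 = 2.777 m/s. E₁ = y₁ + V₁²/2g = 38.58 m; E₂ = y₂ + V₂²/2g = 14.25 m. ΔE = E₁ − E₂ = 24.32 m.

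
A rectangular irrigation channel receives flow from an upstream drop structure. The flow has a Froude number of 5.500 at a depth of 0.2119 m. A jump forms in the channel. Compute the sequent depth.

y₂ = 1.546 m

Fr₁ = 5.500 (given).
From the momentum equation for a rectangular channel, y₂/y₁ = ½[√(1 + 8Fr₁²) − 1] = ½[√243.00 − 1] = 7.294.
y₂ = 7.294 × 0.2119 = 1.546 m.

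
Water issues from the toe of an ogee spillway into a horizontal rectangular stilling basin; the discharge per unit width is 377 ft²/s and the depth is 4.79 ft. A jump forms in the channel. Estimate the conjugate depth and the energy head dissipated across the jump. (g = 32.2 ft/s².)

V₁ = q/y₁ = 377/4.79 = 78.7 ft/s. Fr₁ = V₁/√(g·y₁) = 78.7/√(32.2×4.79) = 6.34.
By Bélanger, y₂/y₁ = ½[√(1 + 8Fr₁²) − 1] = ½[√322.3 − 1] = 8.48.
y₂ = 8.48 × 4.79 = 40.6 ft.
V₂ = q/y₂ = 377/40.6 = 9.29 ft/s. E₁ = y₁ + V₁²/2g = 101 ft; E₂ = y₂ + V₂²/2g = 41.9 ft. ΔE = E₁ − E₂ = 59.0 ft.

y₂ = 40.6 ft; ΔE = 59.0 ft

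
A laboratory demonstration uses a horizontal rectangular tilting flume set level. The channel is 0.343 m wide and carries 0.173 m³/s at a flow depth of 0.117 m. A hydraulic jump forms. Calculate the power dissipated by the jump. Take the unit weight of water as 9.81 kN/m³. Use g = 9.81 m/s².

P = 0.712 kW

q = Q/b = 0.173/0.343 = 0.504 m²/s; V₁ = q/y₁ = 4.31 m/s. Fr₁ = V₁/√(g·y₁) = 4.02.
Bélanger equation: y₂/y₁ = ½[√(1 + 8Fr₁²) − 1] = ½[√130.5 − 1] = 5.21.
y₂ = 5.21 × 0.117 = 0.610 m.
Head loss: ΔE = (y₂ − y₁)³/(4y₁y₂) = (0.610 − 0.117)³/(4×0.117×0.610) = 0.120/0.285 = 0.419 m.
P = γ·Q·ΔE = 9.81 × 0.173 × 0.419 = 0.712 kW.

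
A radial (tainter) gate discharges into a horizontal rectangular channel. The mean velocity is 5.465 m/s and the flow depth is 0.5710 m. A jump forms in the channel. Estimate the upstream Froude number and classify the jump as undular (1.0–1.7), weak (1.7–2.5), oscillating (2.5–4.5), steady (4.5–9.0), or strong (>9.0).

Fr₁ = V₁/√(g·y₁) = 5.465/√(9.81×0.5710) = 2.309.
Fr₁ = 2.309 lies in the weak range.

Fr₁ = 2.309; weak jump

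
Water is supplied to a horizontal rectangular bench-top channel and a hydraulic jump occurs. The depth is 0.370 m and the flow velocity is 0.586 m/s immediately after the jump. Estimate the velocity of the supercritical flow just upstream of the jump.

Fr₂ = V₂/√(g·y₂) = 0.586/√(9.81×0.370) = 0.308.
Since the conjugate-depth ratio holds either way, y₁/y₂ = ½[√(1 + 8Fr₂²) − 1] = ½[√1.757 − 1] = 0.163.
y₁ = 0.163 × 0.370 = 0.0602 m.
V₁ = q/y₁ = 0.217/0.0602 = 3.60 m/s.

V₁ = 3.60 m/s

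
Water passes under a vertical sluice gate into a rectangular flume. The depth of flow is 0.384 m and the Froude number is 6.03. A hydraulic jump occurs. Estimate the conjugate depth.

y₂ = 3.09 m

Fr₁ = 6.03 (given).
Sequent-depth ratio: y₂/y₁ = ½[√(1 + 8Fr₁²) − 1] = ½[√291.9 − 1] = 8.04.
y₂ = 8.04 × 0.384 = 3.09 m.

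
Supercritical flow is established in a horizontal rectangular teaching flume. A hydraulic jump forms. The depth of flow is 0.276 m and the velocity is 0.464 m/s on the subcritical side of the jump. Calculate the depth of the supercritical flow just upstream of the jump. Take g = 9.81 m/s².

Fr₂ = V₂/√(g·y₂) = 0.464/√(9.81×0.276) = 0.282.
The Bélanger relation is symmetric: y₁/y₂ = ½[√(1 + 8Fr₂²) − 1] = ½[√1.636 − 1] = 0.140.
y₁ = 0.140 × 0.276 = 0.0385 m.

y₁ = 0.0385 m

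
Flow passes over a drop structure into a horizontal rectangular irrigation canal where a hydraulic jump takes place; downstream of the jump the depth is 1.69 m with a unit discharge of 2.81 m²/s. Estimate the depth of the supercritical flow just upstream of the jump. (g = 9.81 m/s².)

V₂ = q/y₂ = 2.81/1.69 = 1.66 m/s; Fr₂ = V₂/√(g·y₂) = 0.408.
From the momentum equation (using Fr₂), y₁/y₂ = ½[√(1 + 8Fr₂²) − 1] = ½[√2.334 − 1] = 0.264.
y₁ = 0.264 × 1.69 = 0.446 m.

y₁ = 0.446 m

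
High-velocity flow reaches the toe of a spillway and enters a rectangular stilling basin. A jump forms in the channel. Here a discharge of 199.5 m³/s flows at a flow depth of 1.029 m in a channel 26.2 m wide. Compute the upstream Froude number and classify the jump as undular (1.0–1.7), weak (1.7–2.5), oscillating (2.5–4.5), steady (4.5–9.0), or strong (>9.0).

Fr₁ = 2.329; weak jump

q = Q/b = 199.5/26.2 = 7.615 m²/s; V₁ = q/y₁ = 7.400 m/s. Fr₁ = V₁/√(g·y₁) = 2.329.
Fr₁ = 2.329 lies in the weak range.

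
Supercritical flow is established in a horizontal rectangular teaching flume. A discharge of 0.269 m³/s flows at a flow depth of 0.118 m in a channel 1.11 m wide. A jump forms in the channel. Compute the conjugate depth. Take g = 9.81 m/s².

q = Q/b = 0.269/1.11 = 0.242 m²/s; V₁ = q/y₁ = 2.05 m/s. Fr₁ = V₁/√(g·y₁) = 1.91.
By Bélanger, y₂/y₁ = ½[√(1 + 8Fr₁²) − 1] = ½[√30.15 − 1] = 2.25.
y₂ = 2.25 × 0.118 = 0.265 m.

y₂ = 0.265 m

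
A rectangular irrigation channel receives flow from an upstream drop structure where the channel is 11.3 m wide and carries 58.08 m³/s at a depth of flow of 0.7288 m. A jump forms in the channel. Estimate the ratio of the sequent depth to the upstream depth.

y₂/y₁ = 3.263

q = Q/b = 58.08/11.3 = 5.140 m²/s; V₁ = q/y₁ = 7.052 m/s. Fr₁ = V₁/√(g·y₁) = 2.638.
By Bélanger, y₂/y₁ = ½[√(1 + 8Fr₁²) − 1] = ½[√56.653 − 1] = 3.263.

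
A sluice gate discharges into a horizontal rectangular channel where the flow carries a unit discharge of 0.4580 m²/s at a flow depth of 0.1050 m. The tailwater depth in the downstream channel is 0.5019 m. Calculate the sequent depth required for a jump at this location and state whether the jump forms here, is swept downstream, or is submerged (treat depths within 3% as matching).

V₁ = q/y₁ = 0.4580/0.1050 = 4.362 m/s. Fr₁ = V₁/√(g·y₁) = 4.362/√(9.81×0.1050) = 4.298.
Sequent-depth ratio: y₂/y₁ = ½[√(1 + 8Fr₁²) − 1] = ½[√148.77 − 1] = 5.599.
y₂ = 5.599 × 0.1050 = 0.5878 m.
Tailwater y_tw = 0.5019 m: y_tw < y₂, so the jump is swept downstream.

y₂ = 0.5878 m; the jump is swept downstream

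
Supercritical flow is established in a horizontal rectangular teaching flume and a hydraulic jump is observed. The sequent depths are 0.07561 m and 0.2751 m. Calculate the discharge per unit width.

q = 0.1892 m²/s

For a rectangular channel the momentum equation gives q² = ½·g·y₁·y₂·(y₁ + y₂) = ½×9.81×0.07561×0.2751×0.3507 = 0.03578.
q = √0.03578 = 0.1892 m²/s.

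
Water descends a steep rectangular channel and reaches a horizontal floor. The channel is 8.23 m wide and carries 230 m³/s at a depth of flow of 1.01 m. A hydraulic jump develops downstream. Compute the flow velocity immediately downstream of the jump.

q = Q/b = 230/8.23 = 27.9 m²/s; V₁ = q/y₁ = 27.7 m/s. Fr₁ = V₁/√(g·y₁) = 8.79.
By Bélanger, y₂/y₁ = ½[√(1 + 8Fr₁²) − 1] = ½[√619.2 − 1] = 11.9.
y₂ = 11.9 × 1.01 = 12.1 m.
V₂ = q/y₂ = 27.9/12.1 = 2.32 m/s.

V₂ = 2.32 m/s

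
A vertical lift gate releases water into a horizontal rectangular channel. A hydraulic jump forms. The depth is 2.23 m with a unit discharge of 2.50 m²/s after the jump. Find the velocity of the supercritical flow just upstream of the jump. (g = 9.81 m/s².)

V₁ = 10.8 m/s

V₂ = q/y₂ = 2.50/2.23 = 1.12 m/s; Fr₂ = V₂/√(g·y₂) = 0.240.
From the momentum equation (using Fr₂), y₁/y₂ = ½[√(1 + 8Fr₂²) − 1] = ½[√1.460 − 1] = 0.104.
y₁ = 0.104 × 2.23 = 0.232 m.
V₁ = q/y₁ = 2.50/0.232 = 10.8 m/s.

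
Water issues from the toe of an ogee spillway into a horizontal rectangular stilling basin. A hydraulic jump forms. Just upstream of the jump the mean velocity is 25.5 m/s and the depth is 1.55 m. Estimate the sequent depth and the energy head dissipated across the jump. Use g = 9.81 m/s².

Fr₁ = V₁/√(g·y₁) = 25.5/√(9.81×1.55) = 6.54.
Conjugate-depth relation: y₂/y₁ = ½[√(1 + 8Fr₁²) − 1] = ½[√343.1 − 1] = 8.76.
y₂ = 8.76 × 1.55 = 13.6 m.
Head loss: ΔE = (y₂ − y₁)³/(4y₁y₂) = (13.6 − 1.55)³/(4×1.55×13.6) = 1741/84.2 = 20.7 m.

y₂ = 13.6 m; ΔE = 20.7 m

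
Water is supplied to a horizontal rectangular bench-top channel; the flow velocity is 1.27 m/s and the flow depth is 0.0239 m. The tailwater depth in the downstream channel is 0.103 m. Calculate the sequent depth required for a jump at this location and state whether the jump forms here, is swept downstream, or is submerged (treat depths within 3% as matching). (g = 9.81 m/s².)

y₂ = 0.0775 m; the jump is submerged

Fr₁ = V₁/√(g·y₁) = 1.27/√(9.81×0.0239) = 2.62.
By Bélanger, y₂/y₁ = ½[√(1 + 8Fr₁²) − 1] = ½[√56.03 − 1] = 3.24.
y₂ = 3.24 × 0.0239 = 0.0775 m.
Tailwater y_tw = 0.103 m: y_tw > y₂, so the jump is submerged.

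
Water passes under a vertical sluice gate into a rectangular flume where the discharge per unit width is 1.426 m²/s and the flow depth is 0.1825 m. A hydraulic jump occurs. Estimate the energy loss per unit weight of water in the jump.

ΔE = 1.824 m

V₁ = q/y₁ = 1.426/0.1825 = 7.814 m/s. Fr₁ = V₁/√(g·y₁) = 7.814/√(9.81×0.1825) = 5.840.
By Bélanger, y₂/y₁ = ½[√(1 + 8Fr₁²) − 1] = ½[√273.82 − 1] = 7.774.
y₂ = 7.774 × 0.1825 = 1.419 m.
Head loss: ΔE = (y₂ − y₁)³/(4y₁y₂) = (1.419 − 0.1825)³/(4×0.1825×1.419) = 1.889/1.036 = 1.824 m.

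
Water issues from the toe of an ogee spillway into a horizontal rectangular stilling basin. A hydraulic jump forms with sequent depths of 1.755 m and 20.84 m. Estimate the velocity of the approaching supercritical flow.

V₁ = 36.28 m/s

For a rectangular channel the momentum equation gives q² = ½·g·y₁·y₂·(y₁ + y₂) = ½×9.81×1.755×20.84×22.59 = 4053.
q = √4053 = 63.67 m²/s.
V₁ = q/y₁ = 63.67/1.755 = 36.28 m/s.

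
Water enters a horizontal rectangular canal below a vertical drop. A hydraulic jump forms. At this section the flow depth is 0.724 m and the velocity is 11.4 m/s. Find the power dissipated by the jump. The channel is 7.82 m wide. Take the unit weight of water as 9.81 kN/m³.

P = 1964 kW

Fr₁ = V₁/√(g·y₁) = 11.4/√(9.81×0.724) = 4.28.
Conjugate-depth relation: y₂/y₁ = ½[√(1 + 8Fr₁²) − 1] = ½[√147.4 − 1] = 5.57.
y₂ = 5.57 × 0.724 = 4.03 m.
Head loss: ΔE = (y₂ − y₁)³/(4y₁y₂) = (4.03 − 0.724)³/(4×0.724×4.03) = 36.2/11.7 = 3.10 m.
q = V₁·y₁ = 11.4 × 0.724 = 8.25 m²/s. Q = q·b = 8.25 × 7.82 = 64.5 m³/s. P = γ·Q·ΔE = 9.81 × 64.5 × 3.10 = 1964 kW.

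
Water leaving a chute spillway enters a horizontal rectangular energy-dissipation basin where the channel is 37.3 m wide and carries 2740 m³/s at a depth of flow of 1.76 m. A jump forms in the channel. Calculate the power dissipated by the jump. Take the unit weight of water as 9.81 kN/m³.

q = Q/b = 2740/37.3 = 73.5 m²/s; V₁ = q/y₁ = 41.7 m/s. Fr₁ = V₁/√(g·y₁) = 10.0.
By Bélanger, y₂/y₁ = ½[√(1 + 8Fr₁²) − 1] = ½[√808.2 − 1] = 13.7.
y₂ = 13.7 × 1.76 = 24.1 m.
V₂ = q/y₂ = 73.5/24.1 = 3.04 m/s. E₁ = y₁ + V₁²/2g = 90.5 m; E₂ = y₂ + V₂²/2g = 24.6 m. ΔE = E₁ − E₂ = 65.9 m.
P = γ·Q·ΔE = 9.81 × 2740 × 65.9 = 1772426 kW.

P = 1772426 kW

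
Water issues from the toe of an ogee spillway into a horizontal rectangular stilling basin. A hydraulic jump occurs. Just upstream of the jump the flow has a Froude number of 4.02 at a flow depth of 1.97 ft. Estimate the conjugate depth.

y₂ = 10.3 ft

Fr₁ = 4.02 (given).
Sequent-depth ratio: y₂/y₁ = ½[√(1 + 8Fr₁²) − 1] = ½[√130.3 − 1] = 5.21.
y₂ = 5.21 × 1.97 = 10.3 ft.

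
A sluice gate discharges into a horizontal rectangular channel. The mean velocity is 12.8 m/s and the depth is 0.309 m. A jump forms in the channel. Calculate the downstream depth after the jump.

Fr₁ = V₁/√(g·y₁) = 12.8/√(9.81×0.309) = 7.35.
Sequent-depth ratio: y₂/y₁ = ½[√(1 + 8Fr₁²) − 1] = ½[√433.4 − 1] = 9.91.
y₂ = 9.91 × 0.309 = 3.06 m.

y₂ = 3.06 m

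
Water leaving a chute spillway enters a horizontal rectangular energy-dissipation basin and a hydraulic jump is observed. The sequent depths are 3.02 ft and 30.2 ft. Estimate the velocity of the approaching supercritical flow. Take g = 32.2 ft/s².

For a rectangular channel the momentum equation gives q² = ½·g·y₁·y₂·(y₁ + y₂) = ½×32.2×3.02×30.2×33.2 = 48780.
q = √48780 = 221 ft²/s.
V₁ = q/y₁ = 221/3.02 = 73.1 ft/s.

V₁ = 73.1 ft/s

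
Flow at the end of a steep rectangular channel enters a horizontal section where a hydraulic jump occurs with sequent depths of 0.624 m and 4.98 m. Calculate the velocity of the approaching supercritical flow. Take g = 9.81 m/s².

For a rectangular channel the momentum equation gives q² = ½·g·y₁·y₂·(y₁ + y₂) = ½×9.81×0.624×4.98×5.60 = 85.4.
q = √85.4 = 9.24 m²/s.
V₁ = q/y₁ = 9.24/0.624 = 14.8 m/s.

V₁ = 14.8 m/s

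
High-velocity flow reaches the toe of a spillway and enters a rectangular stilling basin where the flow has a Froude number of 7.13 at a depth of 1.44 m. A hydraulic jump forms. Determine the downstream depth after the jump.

Fr₁ = 7.13 (given).
Sequent-depth ratio: y₂/y₁ = ½[√(1 + 8Fr₁²) − 1] = ½[√407.7 − 1] = 9.60.
y₂ = 9.60 × 1.44 = 13.8 m.

y₂ = 13.8 m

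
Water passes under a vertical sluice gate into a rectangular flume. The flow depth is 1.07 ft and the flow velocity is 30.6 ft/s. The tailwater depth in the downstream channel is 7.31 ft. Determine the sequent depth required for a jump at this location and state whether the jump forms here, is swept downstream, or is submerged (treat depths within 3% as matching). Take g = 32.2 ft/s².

y₂ = 7.37 ft; the jump forms here

Fr₁ = V₁/√(g·y₁) = 30.6/√(32.2×1.07) = 5.21.
From the momentum equation for a rectangular channel, y₂/y₁ = ½[√(1 + 8Fr₁²) − 1] = ½[√218.4 − 1] = 6.89.
y₂ = 6.89 × 1.07 = 7.37 ft.
Tailwater y_tw = 7.31 ft: y_tw ≈ y₂, so the jump forms here.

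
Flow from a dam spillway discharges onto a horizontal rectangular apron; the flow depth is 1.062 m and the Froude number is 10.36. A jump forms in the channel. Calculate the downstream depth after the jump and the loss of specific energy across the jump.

y₂ = 15.04 m; ΔE = 42.73 m

Fr₁ = 10.36 (given).
By Bélanger, y₂/y₁ = ½[√(1 + 8Fr₁²) − 1] = ½[√859.64 − 1] = 14.16.
y₂ = 14.16 × 1.062 = 15.04 m.
Head loss: ΔE = (y₂ − y₁)³/(4y₁y₂) = (15.04 − 1.062)³/(4×1.062×15.04) = 2730/63.88 = 42.73 m.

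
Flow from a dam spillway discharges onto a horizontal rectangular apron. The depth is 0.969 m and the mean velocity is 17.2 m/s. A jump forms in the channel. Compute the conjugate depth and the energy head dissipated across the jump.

y₂ = 7.18 m; ΔE = 8.60 m

Fr₁ = V₁/√(g·y₁) = 17.2/√(9.81×0.969) = 5.58.
Sequent-depth ratio: y₂/y₁ = ½[√(1 + 8Fr₁²) − 1] = ½[√250.0 − 1] = 7.41.
y₂ = 7.41 × 0.969 = 7.18 m.
Head loss: ΔE = (y₂ − y₁)³/(4y₁y₂) = (7.18 − 0.969)³/(4×0.969×7.18) = 239/27.8 = 8.60 m.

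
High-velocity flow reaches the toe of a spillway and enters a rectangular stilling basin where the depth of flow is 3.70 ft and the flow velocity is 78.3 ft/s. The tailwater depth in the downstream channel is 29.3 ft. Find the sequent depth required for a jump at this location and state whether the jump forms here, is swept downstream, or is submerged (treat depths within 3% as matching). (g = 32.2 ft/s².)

y₂ = 35.7 ft; the jump is swept downstream

Fr₁ = V₁/√(g·y₁) = 78.3/√(32.2×3.70) = 7.17.
Sequent-depth ratio: y₂/y₁ = ½[√(1 + 8Fr₁²) − 1] = ½[√412.7 − 1] = 9.66.
y₂ = 9.66 × 3.70 = 35.7 ft.
Tailwater y_tw = 29.3 ft: y_tw < y₂, so the jump is swept downstream.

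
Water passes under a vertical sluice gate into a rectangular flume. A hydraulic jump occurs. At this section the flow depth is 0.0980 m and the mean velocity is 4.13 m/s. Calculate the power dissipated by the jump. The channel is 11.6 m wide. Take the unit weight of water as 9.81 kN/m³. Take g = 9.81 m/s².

Fr₁ = V₁/√(g·y₁) = 4.13/√(9.81×0.0980) = 4.21.
By Bélanger, y₂/y₁ = ½[√(1 + 8Fr₁²) − 1] = ½[√142.9 − 1] = 5.48.
y₂ = 5.48 × 0.0980 = 0.537 m.
q = V₁·y₁ = 4.13 × 0.0980 = 0.405 m²/s. V₂ = q/y₂ = 0.405/0.537 = 0.754 m/s. E₁ = y₁ + V₁²/2g = 0.967 m; E₂ = y₂ + V₂²/2g = 0.566 m. ΔE = E₁ − E₂ = 0.402 m.
Q = q·b = 0.405 × 11.6 = 4.69 m³/s. P = γ·Q·ΔE = 9.81 × 4.69 × 0.402 = 18.5 kW.

P = 18.5 kW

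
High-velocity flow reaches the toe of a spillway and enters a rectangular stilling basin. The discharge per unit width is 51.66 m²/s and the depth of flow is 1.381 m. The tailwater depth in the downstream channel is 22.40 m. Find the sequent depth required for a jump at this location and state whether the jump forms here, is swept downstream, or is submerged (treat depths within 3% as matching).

y₂ = 19.17 m; the jump is submerged

V₁ = q/y₁ = 51.66/1.381 = 37.41 m/s. Fr₁ = V₁/√(g·y₁) = 37.41/√(9.81×1.381) = 10.16.
Bélanger equation: y₂/y₁ = ½[√(1 + 8Fr₁²) − 1] = ½[√827.32 − 1] = 13.88.
y₂ = 13.88 × 1.381 = 19.17 m.
Tailwater y_tw = 22.40 m: y_tw > y₂, so the jump is submerged.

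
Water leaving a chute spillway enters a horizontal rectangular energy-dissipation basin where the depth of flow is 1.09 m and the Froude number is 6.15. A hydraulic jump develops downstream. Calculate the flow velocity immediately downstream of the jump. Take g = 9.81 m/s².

V₂ = 2.45 m/s

Fr₁ = 6.15 (given).
By Bélanger, y₂/y₁ = ½[√(1 + 8Fr₁²) − 1] = ½[√303.6 − 1] = 8.21.
y₂ = 8.21 × 1.09 = 8.95 m.
V₁ = Fr₁·√(g·y₁) = 6.15×√(9.81×1.09) = 20.1 m/s; q = V₁·y₁ = 21.9 m²/s.
V₂ = q/y₂ = 21.9/8.95 = 2.45 m/s.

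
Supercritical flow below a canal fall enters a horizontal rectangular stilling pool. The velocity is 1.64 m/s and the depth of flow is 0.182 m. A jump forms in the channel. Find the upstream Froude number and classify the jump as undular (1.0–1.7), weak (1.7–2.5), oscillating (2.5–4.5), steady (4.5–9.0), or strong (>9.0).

Fr₁ = 1.23; undular jump

Fr₁ = V₁/√(g·y₁) = 1.64/√(9.81×0.182) = 1.23.
Fr₁ = 1.23 lies in the undular range.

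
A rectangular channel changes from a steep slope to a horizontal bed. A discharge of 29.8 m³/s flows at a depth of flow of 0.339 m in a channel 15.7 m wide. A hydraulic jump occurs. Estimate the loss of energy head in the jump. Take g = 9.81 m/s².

ΔE = 0.518 m

q = Q/b = 29.8/15.7 = 1.90 m²/s; V₁ = q/y₁ = 5.60 m/s. Fr₁ = V₁/√(g·y₁) = 3.07.
Bélanger equation: y₂/y₁ = ½[√(1 + 8Fr₁²) − 1] = ½[√76.41 − 1] = 3.87.
y₂ = 3.87 × 0.339 = 1.31 m.
Head loss: ΔE = (y₂ − y₁)³/(4y₁y₂) = (1.31 − 0.339)³/(4×0.339×1.31) = 0.922/1.78 = 0.518 m.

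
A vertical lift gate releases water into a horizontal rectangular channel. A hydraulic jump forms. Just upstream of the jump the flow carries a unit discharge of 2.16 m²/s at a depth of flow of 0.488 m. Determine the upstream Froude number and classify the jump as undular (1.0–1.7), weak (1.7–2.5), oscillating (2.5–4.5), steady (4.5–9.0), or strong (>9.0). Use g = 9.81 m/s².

V₁ = q/y₁ = 2.16/0.488 = 4.43 m/s. Fr₁ = V₁/√(g·y₁) = 4.43/√(9.81×0.488) = 2.02.
Fr₁ = 2.02 lies in the weak range.

Fr₁ = 2.02; weak jump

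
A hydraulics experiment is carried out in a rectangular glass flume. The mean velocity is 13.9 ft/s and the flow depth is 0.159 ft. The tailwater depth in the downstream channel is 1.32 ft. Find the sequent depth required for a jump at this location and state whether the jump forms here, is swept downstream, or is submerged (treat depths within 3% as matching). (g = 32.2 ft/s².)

y₂ = 1.30 ft; the jump forms here

Fr₁ = V₁/√(g·y₁) = 13.9/√(32.2×0.159) = 6.14.
From the momentum equation for a rectangular channel, y₂/y₁ = ½[√(1 + 8Fr₁²) − 1] = ½[√302.9 − 1] = 8.20.
y₂ = 8.20 × 0.159 = 1.30 ft.
Tailwater y_tw = 1.32 ft: y_tw ≈ y₂, so the jump forms here.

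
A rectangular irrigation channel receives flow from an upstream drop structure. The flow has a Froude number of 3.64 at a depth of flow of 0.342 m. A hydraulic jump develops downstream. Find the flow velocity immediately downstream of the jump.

Fr₁ = 3.64 (given).
From the momentum equation for a rectangular channel, y₂/y₁ = ½[√(1 + 8Fr₁²) − 1] = ½[√107.0 − 1] = 4.67.
y₂ = 4.67 × 0.342 = 1.60 m.
V₁ = Fr₁·√(g·y₁) = 3.64×√(9.81×0.342) = 6.67 m/s; q = V₁·y₁ = 2.28 m²/s.
V₂ = q/y₂ = 2.28/1.60 = 1.43 m/s.

V₂ = 1.43 m/s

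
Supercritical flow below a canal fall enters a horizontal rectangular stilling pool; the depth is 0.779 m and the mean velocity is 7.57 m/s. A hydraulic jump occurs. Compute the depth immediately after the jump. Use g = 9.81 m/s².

y₂ = 2.65 m

Fr₁ = V₁/√(g·y₁) = 7.57/√(9.81×0.779) = 2.74.
From the momentum equation for a rectangular channel, y₂/y₁ = ½[√(1 + 8Fr₁²) − 1] = ½[√60.99 − 1] = 3.40.
y₂ = 3.40 × 0.779 = 2.65 m.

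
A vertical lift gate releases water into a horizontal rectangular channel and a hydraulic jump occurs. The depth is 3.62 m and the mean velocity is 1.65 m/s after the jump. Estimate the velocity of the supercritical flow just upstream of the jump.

Fr₂ = V₂/√(g·y₂) = 1.65/√(9.81×3.62) = 0.277.
The Bélanger relation is symmetric: y₁/y₂ = ½[√(1 + 8Fr₂²) − 1] = ½[√1.613 − 1] = 0.135.
y₁ = 0.135 × 3.62 = 0.489 m.
V₁ = q/y₁ = 5.97/0.489 = 12.2 m/s.

V₁ = 12.2 m/s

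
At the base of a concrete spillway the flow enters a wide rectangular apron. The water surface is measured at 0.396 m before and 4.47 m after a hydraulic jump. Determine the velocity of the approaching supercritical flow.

V₁ = 16.4 m/s

For a rectangular channel the momentum equation gives q² = ½·g·y₁·y₂·(y₁ + y₂) = ½×9.81×0.396×4.47×4.87 = 42.2.
q = √42.2 = 6.50 m²/s.
V₁ = q/y₁ = 6.50/0.396 = 16.4 m/s.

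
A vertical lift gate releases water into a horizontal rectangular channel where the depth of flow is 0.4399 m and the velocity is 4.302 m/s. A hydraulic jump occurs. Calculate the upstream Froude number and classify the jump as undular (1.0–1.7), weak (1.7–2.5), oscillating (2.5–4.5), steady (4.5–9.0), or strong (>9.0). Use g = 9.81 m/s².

Fr₁ = 2.071; weak jump

Fr₁ = V₁/√(g·y₁) = 4.302/√(9.81×0.4399) = 2.071.
Fr₁ = 2.071 lies in the weak range.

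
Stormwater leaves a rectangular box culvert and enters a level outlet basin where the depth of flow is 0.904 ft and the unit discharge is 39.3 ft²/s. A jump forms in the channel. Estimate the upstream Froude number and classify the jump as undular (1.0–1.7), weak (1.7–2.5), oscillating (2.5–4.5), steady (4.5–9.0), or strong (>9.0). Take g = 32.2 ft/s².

V₁ = q/y₁ = 39.3/0.904 = 43.5 ft/s. Fr₁ = V₁/√(g·y₁) = 43.5/√(32.2×0.904) = 8.06.
Fr₁ = 8.06 lies in the steady range.

Fr₁ = 8.06; steady jump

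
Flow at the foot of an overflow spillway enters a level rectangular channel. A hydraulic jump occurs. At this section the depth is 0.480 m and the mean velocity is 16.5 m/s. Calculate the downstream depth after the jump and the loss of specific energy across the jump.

Fr₁ = V₁/√(g·y₁) = 16.5/√(9.81×0.480) = 7.60.
From the momentum equation for a rectangular channel, y₂/y₁ = ½[√(1 + 8Fr₁²) − 1] = ½[√463.5 − 1] = 10.3.
y₂ = 10.3 × 0.480 = 4.93 m.
Head loss: ΔE = (y₂ − y₁)³/(4y₁y₂) = (4.93 − 0.480)³/(4×0.480×4.93) = 88.0/9.46 = 9.30 m.

y₂ = 4.93 m; ΔE = 9.30 m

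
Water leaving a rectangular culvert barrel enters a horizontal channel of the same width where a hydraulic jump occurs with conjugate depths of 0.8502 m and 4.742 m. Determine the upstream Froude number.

For a rectangular channel the momentum equation gives q² = ½·g·y₁·y₂·(y₁ + y₂) = ½×9.81×0.8502×4.742×5.592 = 110.6.
q = √110.6 = 10.52 m²/s.
V₁ = q/y₁ = 12.37 m/s; Fr₁ = V₁/√(g·y₁) = 4.283.

Fr₁ = 4.283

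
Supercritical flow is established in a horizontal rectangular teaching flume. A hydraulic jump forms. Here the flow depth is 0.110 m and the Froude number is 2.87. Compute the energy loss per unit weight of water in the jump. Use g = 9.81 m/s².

Fr₁ = 2.87 (given).
From the momentum equation for a rectangular channel, y₂/y₁ = ½[√(1 + 8Fr₁²) − 1] = ½[√66.90 − 1] = 3.59.
y₂ = 3.59 × 0.110 = 0.395 m.
V₁ = Fr₁·√(g·y₁) = 2.87×√(9.81×0.110) = 2.98 m/s; q = V₁·y₁ = 0.328 m²/s. V₂ = q/y₂ = 0.328/0.395 = 0.831 m/s. E₁ = y₁ + V₁²/2g = 0.563 m; E₂ = y₂ + V₂²/2g = 0.430 m. ΔE = E₁ − E₂ = 0.133 m.

ΔE = 0.133 m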